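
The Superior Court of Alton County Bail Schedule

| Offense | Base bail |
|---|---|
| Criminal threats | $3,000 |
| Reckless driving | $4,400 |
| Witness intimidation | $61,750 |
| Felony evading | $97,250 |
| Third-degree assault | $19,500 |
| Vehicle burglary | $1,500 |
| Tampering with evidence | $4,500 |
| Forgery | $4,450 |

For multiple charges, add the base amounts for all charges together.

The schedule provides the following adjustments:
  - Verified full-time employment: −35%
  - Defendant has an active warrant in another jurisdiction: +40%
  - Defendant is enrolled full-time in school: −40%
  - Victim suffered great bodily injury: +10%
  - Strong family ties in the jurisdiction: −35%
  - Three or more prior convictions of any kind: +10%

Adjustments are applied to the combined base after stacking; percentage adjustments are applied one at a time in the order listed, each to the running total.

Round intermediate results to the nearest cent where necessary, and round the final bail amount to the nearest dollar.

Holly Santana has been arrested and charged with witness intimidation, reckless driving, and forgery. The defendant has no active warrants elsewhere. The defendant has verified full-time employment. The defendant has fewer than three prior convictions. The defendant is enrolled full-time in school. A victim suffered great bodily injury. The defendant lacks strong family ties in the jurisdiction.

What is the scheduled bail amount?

Base amounts from the schedule: witness intimidation $61,750; reckless driving $4,400; forgery $4,450.
Stacking rule: sum of all bases. $61,750 + $4,400 + $4,450 = $70,600.
Verified full-time employment (−35%): $70,600 × 0.65 = $45,890.
Defendant is enrolled full-time in school (−40%): $45,890 × 0.6 = $27,534.
Victim suffered great bodily injury (+10%): $27,534 × 1.1 = $30,287.40.
Rounded to the nearest dollar: $30,287.

$30,287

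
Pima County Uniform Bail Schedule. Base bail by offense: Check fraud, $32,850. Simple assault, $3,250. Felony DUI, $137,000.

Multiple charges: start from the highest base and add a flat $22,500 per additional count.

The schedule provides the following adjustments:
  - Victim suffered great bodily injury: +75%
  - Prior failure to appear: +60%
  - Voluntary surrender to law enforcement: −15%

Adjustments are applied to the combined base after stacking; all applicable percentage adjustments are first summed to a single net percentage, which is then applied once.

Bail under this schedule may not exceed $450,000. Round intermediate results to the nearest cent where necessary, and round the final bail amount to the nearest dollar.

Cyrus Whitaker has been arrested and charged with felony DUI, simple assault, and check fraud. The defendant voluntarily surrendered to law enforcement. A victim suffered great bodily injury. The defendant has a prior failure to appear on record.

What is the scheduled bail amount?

$400,400

Base amounts from the schedule: felony DUI $137,000; simple assault $3,250; check fraud $32,850.
Stacking rule: highest base plus $22,500 per additional charge. Highest is felony DUI at $137,000; 2 additional charges → +$45,000. Combined base = $182,000.
Net percentage adjustment: +75% +60% −15% = +120%. $182,000 × 2.2 = $400,400.
$400,400 is within the $450,000 maximum.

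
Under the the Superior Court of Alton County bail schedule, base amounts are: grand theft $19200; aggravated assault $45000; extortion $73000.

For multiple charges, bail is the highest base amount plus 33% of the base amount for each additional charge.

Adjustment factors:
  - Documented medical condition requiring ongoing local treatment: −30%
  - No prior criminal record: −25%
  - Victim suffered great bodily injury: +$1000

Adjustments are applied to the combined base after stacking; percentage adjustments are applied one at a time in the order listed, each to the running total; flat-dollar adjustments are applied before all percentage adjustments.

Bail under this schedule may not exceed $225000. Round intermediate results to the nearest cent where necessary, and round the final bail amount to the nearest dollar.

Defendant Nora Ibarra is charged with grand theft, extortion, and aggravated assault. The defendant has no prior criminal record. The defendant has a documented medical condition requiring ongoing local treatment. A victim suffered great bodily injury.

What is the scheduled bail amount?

$49973

Base amounts from the schedule: grand theft $19200; extortion $73000; aggravated assault $45000.
Stacking rule: highest base plus 33% of each additional charge. Highest is extortion at $73000. Additional: $19200 × 33% = $6336; $45000 × 33% = $14850. Combined base = $73000 + $21186 = $94186.
Victim suffered great bodily injury (+$1000 flat): $94186 + $1000 = $95186.
Documented medical condition requiring ongoing local treatment (−30%): $95186 × 0.7 = $66630.20.
No prior criminal record (−25%): $66630.20 × 0.75 = $49972.65.
$49972.65 is within the $225000 maximum.
Rounded to the nearest dollar: $49973.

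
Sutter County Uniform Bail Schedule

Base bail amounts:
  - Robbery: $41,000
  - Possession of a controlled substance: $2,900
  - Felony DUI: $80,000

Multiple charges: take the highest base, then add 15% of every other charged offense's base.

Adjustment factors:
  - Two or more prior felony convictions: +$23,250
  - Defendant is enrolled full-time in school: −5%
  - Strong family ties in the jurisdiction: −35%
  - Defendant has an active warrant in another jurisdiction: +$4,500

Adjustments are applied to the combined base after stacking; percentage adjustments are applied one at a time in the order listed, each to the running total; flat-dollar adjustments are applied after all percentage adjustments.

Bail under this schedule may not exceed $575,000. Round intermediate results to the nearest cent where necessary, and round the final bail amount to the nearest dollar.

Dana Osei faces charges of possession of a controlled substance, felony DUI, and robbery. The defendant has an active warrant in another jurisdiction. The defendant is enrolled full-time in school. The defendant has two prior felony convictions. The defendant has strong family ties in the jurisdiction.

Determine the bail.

$81,216

Base amounts from the schedule: possession of a controlled substance $2,900; felony DUI $80,000; robbery $41,000.
Stacking rule: highest base plus 15% of each additional charge. Highest is felony DUI at $80,000. Additional: $2,900 × 15% = $435; $41,000 × 15% = $6,150. Combined base = $80,000 + $6,585 = $86,585.
Defendant is enrolled full-time in school (−5%): $86,585 × 0.95 = $82,255.75.
Strong family ties in the jurisdiction (−35%): $82,255.75 × 0.65 = $53,466.24.
Two or more prior felony convictions (+$23,250 flat): $53,466.24 + $23,250 = $76,716.24.
Defendant has an active warrant in another jurisdiction (+$4,500 flat): $76,716.24 + $4,500 = $81,216.24.
$81,216.24 is within the $575,000 maximum.
Rounded to the nearest dollar: $81,216.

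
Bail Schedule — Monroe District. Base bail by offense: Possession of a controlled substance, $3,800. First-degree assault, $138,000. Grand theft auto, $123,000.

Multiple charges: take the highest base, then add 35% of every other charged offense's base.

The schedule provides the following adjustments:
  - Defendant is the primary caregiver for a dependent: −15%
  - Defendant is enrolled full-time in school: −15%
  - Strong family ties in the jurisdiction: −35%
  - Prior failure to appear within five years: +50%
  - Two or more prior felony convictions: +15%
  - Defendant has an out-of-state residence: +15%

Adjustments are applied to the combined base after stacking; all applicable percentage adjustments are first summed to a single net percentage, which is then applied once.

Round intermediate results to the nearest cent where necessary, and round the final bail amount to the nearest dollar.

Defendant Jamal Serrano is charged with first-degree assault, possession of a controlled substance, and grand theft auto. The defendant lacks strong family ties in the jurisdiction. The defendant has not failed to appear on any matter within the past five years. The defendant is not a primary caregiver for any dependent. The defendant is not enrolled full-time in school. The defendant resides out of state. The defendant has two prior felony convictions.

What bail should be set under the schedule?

Base amounts from the schedule: first-degree assault $138,000; possession of a controlled substance $3,800; grand theft auto $123,000.
Stacking rule: highest base plus 35% of each additional charge. Highest is first-degree assault at $138,000. Additional: $3,800 × 35% = $1,330; $123,000 × 35% = $43,050. Combined base = $138,000 + $44,380 = $182,380.
Net percentage adjustment: +15% +15% = +30%. $182,380 × 1.3 = $237,094.

$237,094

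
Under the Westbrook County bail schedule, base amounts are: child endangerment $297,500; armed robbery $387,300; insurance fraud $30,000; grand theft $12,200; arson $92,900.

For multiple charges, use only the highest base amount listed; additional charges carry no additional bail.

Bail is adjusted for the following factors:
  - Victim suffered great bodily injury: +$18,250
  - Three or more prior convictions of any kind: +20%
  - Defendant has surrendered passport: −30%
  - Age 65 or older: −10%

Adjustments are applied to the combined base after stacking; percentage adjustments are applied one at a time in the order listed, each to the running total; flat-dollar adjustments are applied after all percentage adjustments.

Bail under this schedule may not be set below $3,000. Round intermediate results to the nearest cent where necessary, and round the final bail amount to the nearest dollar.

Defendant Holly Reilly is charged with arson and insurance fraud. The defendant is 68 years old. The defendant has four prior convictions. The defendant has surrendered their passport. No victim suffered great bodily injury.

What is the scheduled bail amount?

Base amounts from the schedule: arson $92,900; insurance fraud $30,000.
Stacking rule: use the highest base only. Highest is arson at $92,900. Combined base = $92,900.
Three or more prior convictions of any kind (+20%): $92,900 × 1.2 = $111,480.
Defendant has surrendered passport (−30%): $111,480 × 0.7 = $78,036.
Age 65 or older (−10%): $78,036 × 0.9 = $70,232.40.
$70,232.40 is at or above the $3,000 minimum.
Rounded to the nearest dollar: $70,232.

$70,232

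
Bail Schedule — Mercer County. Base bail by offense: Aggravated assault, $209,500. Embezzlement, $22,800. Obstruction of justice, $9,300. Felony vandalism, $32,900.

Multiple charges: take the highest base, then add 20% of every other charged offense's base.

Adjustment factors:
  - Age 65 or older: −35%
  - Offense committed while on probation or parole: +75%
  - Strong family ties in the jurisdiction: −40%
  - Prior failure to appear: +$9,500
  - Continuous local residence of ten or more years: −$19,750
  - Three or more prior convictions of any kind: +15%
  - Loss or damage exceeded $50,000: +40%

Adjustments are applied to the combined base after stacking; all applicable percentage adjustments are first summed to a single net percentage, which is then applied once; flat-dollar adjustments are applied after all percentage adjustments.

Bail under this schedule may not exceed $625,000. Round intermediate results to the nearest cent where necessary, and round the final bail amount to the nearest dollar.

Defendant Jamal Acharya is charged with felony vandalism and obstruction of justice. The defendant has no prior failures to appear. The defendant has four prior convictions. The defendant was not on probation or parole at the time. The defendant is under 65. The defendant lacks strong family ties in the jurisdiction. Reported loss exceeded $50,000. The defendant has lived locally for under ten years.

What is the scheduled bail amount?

Base amounts from the schedule: felony vandalism $32,900; obstruction of justice $9,300.
Stacking rule: highest base plus 20% of each additional charge. Highest is felony vandalism at $32,900. Additional: $9,300 × 20% = $1,860. Combined base = $32,900 + $1,860 = $34,760.
Net percentage adjustment: +15% +40% = +55%. $34,760 × 1.55 = $53,878.
$53,878 is within the $625,000 maximum.

$53,878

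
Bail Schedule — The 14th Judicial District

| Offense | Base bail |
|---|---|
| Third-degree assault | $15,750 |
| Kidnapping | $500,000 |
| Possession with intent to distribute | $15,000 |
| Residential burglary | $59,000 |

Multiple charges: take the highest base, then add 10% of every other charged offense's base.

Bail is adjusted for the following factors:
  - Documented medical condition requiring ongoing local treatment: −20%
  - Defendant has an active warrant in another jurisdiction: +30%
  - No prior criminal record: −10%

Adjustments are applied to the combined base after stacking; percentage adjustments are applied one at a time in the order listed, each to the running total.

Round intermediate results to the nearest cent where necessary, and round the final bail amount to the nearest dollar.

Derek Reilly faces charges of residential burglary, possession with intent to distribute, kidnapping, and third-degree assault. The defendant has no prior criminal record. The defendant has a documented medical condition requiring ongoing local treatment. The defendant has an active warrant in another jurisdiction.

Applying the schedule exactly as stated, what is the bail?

$476,401

Base amounts from the schedule: residential burglary $59,000; possession with intent to distribute $15,000; kidnapping $500,000; third-degree assault $15,750.
Stacking rule: highest base plus 10% of each additional charge. Highest is kidnapping at $500,000. Additional: $59,000 × 10% = $5,900; $15,000 × 10% = $1,500; $15,750 × 10% = $1,575. Combined base = $500,000 + $8,975 = $508,975.
Documented medical condition requiring ongoing local treatment (−20%): $508,975 × 0.8 = $407,180.
Defendant has an active warrant in another jurisdiction (+30%): $407,180 × 1.3 = $529,334.
No prior criminal record (−10%): $529,334 × 0.9 = $476,400.60.
Rounded to the nearest dollar: $476,401.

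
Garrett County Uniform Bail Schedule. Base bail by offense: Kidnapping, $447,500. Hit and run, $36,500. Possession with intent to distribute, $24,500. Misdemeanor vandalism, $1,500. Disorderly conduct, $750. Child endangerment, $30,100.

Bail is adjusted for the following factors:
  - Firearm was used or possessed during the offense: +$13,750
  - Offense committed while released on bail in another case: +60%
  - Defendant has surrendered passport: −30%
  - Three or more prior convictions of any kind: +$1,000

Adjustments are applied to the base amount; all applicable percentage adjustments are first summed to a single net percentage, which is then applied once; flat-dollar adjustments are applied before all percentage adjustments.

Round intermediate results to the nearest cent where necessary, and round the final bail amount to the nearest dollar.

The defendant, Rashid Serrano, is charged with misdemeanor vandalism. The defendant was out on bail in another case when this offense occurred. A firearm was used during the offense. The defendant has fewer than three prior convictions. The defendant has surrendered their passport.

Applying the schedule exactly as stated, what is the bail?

Base amounts from the schedule: misdemeanor vandalism $1,500.
Single charge. Combined base = $1,500.
Firearm was used or possessed during the offense (+$13,750 flat): $1,500 + $13,750 = $15,250.
Net percentage adjustment: +60% −30% = +30%. $15,250 × 1.3 = $19,825.

$19,825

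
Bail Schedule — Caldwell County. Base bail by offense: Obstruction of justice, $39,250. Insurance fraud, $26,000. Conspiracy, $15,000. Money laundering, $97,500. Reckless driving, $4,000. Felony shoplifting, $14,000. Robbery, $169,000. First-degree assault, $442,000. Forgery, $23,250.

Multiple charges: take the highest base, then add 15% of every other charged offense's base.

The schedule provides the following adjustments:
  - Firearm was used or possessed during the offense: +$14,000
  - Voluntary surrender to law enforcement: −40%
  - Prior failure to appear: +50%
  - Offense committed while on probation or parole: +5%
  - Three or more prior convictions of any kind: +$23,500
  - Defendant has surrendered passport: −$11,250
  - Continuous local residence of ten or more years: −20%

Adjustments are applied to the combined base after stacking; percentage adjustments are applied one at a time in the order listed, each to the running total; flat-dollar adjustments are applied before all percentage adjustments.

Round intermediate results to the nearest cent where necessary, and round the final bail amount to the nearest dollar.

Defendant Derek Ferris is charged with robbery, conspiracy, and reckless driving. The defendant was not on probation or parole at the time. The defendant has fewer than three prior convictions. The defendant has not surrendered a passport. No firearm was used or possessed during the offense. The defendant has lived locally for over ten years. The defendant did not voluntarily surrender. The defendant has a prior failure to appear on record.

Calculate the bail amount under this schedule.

Base amounts from the schedule: robbery $169,000; conspiracy $15,000; reckless driving $4,000.
Stacking rule: highest base plus 15% of each additional charge. Highest is robbery at $169,000. Additional: $15,000 × 15% = $2,250; $4,000 × 15% = $600. Combined base = $169,000 + $2,850 = $171,850.
Prior failure to appear (+50%): $171,850 × 1.5 = $257,775.
Continuous local residence of ten or more years (−20%): $257,775 × 0.8 = $206,220.

$206,220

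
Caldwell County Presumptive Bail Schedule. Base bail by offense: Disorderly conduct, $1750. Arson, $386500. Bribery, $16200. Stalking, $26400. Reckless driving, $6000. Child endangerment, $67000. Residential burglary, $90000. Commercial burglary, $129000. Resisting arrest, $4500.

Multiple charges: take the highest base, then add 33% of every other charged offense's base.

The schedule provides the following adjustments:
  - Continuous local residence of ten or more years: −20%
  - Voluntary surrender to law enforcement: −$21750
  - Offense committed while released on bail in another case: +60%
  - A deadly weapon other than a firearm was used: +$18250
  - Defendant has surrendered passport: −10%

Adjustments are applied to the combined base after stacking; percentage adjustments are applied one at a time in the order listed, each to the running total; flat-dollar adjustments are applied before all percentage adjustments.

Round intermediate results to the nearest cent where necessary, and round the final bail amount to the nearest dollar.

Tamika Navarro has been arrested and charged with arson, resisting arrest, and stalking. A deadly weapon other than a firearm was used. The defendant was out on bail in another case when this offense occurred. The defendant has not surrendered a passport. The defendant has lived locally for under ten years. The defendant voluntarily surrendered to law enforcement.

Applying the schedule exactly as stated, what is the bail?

$629115

Base amounts from the schedule: arson $386500; resisting arrest $4500; stalking $26400.
Stacking rule: highest base plus 33% of each additional charge. Highest is arson at $386500. Additional: $4500 × 33% = $1485; $26400 × 33% = $8712. Combined base = $386500 + $10197 = $396697.
Voluntary surrender to law enforcement (−$21750 flat): $396697 − $21750 = $374947.
A deadly weapon other than a firearm was used (+$18250 flat): $374947 + $18250 = $393197.
Offense committed while released on bail in another case (+60%): $393197 × 1.6 = $629115.20.
Rounded to the nearest dollar: $629115.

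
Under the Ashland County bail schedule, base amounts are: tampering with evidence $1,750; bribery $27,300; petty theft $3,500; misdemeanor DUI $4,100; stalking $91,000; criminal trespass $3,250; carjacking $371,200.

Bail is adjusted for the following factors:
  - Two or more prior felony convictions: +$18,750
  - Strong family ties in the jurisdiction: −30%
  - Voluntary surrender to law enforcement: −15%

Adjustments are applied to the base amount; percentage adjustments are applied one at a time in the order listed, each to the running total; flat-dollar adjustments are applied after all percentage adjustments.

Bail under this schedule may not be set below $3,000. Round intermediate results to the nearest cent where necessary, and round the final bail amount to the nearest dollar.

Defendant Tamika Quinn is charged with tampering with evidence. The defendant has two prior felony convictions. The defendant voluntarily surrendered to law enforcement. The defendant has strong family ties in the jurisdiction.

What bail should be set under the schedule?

$19,791

Base amounts from the schedule: tampering with evidence $1,750.
Single charge. Combined base = $1,750.
Strong family ties in the jurisdiction (−30%): $1,750 × 0.7 = $1,225.
Voluntary surrender to law enforcement (−15%): $1,225 × 0.85 = $1,041.25.
Two or more prior felony convictions (+$18,750 flat): $1,041.25 + $18,750 = $19,791.25.
$19,791.25 is at or above the $3,000 minimum.
Rounded to the nearest dollar: $19,791.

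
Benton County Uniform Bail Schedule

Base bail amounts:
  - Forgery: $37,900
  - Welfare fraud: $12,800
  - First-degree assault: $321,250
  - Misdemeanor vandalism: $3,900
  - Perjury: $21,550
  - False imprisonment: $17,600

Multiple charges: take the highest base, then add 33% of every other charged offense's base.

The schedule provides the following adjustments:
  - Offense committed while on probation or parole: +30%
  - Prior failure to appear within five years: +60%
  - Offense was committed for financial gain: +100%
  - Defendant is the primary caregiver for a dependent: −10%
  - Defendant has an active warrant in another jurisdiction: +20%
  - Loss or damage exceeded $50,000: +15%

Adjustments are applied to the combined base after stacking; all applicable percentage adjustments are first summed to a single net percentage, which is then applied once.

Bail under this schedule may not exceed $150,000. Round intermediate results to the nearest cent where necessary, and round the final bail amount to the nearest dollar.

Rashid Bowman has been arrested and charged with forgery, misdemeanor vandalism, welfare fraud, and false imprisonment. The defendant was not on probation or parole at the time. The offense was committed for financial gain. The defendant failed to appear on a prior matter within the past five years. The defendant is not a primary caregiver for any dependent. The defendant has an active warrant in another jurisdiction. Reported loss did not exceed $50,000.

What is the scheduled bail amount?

Base amounts from the schedule: forgery $37,900; misdemeanor vandalism $3,900; welfare fraud $12,800; false imprisonment $17,600.
Stacking rule: highest base plus 33% of each additional charge. Highest is forgery at $37,900. Additional: $3,900 × 33% = $1,287; $12,800 × 33% = $4,224; $17,600 × 33% = $5,808. Combined base = $37,900 + $11,319 = $49,219.
Net percentage adjustment: +60% +100% +20% = +180%. $49,219 × 2.8 = $137,813.20.
$137,813.20 is within the $150,000 maximum.
Rounded to the nearest dollar: $137,813.

$137,813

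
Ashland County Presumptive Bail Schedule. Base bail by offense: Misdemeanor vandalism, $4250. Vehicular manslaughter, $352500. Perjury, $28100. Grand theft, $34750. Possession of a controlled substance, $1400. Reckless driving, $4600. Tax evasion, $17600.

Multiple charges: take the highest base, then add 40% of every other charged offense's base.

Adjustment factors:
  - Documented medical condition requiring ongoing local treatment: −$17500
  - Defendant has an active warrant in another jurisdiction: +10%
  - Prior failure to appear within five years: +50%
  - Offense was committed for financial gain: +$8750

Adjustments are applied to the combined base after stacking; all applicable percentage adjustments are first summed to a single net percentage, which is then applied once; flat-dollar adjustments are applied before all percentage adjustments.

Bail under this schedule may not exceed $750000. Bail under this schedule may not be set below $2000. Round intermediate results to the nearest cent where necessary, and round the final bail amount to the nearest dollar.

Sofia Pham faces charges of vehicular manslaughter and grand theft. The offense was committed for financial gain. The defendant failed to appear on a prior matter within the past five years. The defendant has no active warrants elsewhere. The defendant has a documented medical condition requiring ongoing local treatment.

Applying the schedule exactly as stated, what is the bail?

Base amounts from the schedule: vehicular manslaughter $352500; grand theft $34750.
Stacking rule: highest base plus 40% of each additional charge. Highest is vehicular manslaughter at $352500. Additional: $34750 × 40% = $13900. Combined base = $352500 + $13900 = $366400.
Documented medical condition requiring ongoing local treatment (−$17500 flat): $366400 − $17500 = $348900.
Offense was committed for financial gain (+$8750 flat): $348900 + $8750 = $357650.
Prior failure to appear within five years (+50%): $357650 × 1.5 = $536475.
$536475 is within the $750000 maximum.
$536475 is at or above the $2000 minimum.

$536475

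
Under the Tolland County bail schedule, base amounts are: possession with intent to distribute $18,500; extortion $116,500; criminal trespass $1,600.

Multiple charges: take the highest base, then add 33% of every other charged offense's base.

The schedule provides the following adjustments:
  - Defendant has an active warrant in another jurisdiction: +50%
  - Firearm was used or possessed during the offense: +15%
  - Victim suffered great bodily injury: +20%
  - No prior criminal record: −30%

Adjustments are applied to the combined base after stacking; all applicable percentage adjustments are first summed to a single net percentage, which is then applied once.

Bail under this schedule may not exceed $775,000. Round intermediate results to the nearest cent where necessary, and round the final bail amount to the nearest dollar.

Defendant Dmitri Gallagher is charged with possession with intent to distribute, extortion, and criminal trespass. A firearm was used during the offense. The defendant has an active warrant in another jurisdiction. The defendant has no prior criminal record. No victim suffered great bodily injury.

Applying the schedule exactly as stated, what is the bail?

Base amounts from the schedule: possession with intent to distribute $18,500; extortion $116,500; criminal trespass $1,600.
Stacking rule: highest base plus 33% of each additional charge. Highest is extortion at $116,500. Additional: $18,500 × 33% = $6,105; $1,600 × 33% = $528. Combined base = $116,500 + $6,633 = $123,133.
Net percentage adjustment: +50% +15% −30% = +35%. $123,133 × 1.35 = $166,229.55.
$166,229.55 is within the $775,000 maximum.
Rounded to the nearest dollar: $166,230.

$166,230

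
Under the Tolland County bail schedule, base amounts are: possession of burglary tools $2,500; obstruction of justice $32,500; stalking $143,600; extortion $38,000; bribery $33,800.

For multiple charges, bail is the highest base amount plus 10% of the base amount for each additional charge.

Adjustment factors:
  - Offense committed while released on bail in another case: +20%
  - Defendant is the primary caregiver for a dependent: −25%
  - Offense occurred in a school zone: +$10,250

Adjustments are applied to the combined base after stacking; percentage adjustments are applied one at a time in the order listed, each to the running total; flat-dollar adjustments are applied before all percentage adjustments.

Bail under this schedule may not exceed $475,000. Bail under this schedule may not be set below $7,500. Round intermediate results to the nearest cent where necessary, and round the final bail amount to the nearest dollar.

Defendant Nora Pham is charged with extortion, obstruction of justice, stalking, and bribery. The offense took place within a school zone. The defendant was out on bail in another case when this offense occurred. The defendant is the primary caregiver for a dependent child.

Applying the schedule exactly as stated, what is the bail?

Base amounts from the schedule: extortion $38,000; obstruction of justice $32,500; stalking $143,600; bribery $33,800.
Stacking rule: highest base plus 10% of each additional charge. Highest is stalking at $143,600. Additional: $38,000 × 10% = $3,800; $32,500 × 10% = $3,250; $33,800 × 10% = $3,380. Combined base = $143,600 + $10,430 = $154,030.
Offense occurred in a school zone (+$10,250 flat): $154,030 + $10,250 = $164,280.
Offense committed while released on bail in another case (+20%): $164,280 × 1.2 = $197,136.
Defendant is the primary caregiver for a dependent (−25%): $197,136 × 0.75 = $147,852.
$147,852 is within the $475,000 maximum.
$147,852 is at or above the $7,500 minimum.

$147,852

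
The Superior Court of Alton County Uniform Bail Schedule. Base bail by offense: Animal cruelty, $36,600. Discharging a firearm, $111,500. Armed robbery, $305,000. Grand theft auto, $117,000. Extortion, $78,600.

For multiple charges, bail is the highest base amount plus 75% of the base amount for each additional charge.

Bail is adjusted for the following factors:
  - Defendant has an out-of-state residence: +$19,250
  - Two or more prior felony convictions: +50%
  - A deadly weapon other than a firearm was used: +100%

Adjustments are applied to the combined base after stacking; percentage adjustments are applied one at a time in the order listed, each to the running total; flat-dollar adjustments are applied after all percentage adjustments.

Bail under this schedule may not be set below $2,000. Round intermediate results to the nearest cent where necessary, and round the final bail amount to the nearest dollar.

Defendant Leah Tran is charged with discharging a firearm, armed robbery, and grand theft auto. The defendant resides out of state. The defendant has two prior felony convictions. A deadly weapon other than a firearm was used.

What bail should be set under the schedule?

Base amounts from the schedule: discharging a firearm $111,500; armed robbery $305,000; grand theft auto $117,000.
Stacking rule: highest base plus 75% of each additional charge. Highest is armed robbery at $305,000. Additional: $111,500 × 75% = $83,625; $117,000 × 75% = $87,750. Combined base = $305,000 + $171,375 = $476,375.
Two or more prior felony convictions (+50%): $476,375 × 1.5 = $714,562.50.
A deadly weapon other than a firearm was used (+100%): $714,562.50 × 2 = $1,429,125.
Defendant has an out-of-state residence (+$19,250 flat): $1,429,125 + $19,250 = $1,448,375.
$1,448,375 is at or above the $2,000 minimum.

$1,448,375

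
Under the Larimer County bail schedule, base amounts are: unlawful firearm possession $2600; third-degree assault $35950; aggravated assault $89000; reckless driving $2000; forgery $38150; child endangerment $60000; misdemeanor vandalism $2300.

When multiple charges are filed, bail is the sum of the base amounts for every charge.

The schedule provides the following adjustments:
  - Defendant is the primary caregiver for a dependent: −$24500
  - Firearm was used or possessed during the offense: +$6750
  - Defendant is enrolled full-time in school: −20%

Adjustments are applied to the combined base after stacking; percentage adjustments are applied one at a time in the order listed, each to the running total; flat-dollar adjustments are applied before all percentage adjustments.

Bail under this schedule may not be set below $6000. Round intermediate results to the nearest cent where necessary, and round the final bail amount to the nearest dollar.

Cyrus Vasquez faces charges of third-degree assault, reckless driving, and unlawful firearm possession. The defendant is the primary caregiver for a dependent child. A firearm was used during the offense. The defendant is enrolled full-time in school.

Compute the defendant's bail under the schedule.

Base amounts from the schedule: third-degree assault $35950; reckless driving $2000; unlawful firearm possession $2600.
Stacking rule: sum of all bases. $35950 + $2000 + $2600 = $40550.
Defendant is the primary caregiver for a dependent (−$24500 flat): $40550 − $24500 = $16050.
Firearm was used or possessed during the offense (+$6750 flat): $16050 + $6750 = $22800.
Defendant is enrolled full-time in school (−20%): $22800 × 0.8 = $18240.
$18240 is at or above the $6000 minimum.

$18240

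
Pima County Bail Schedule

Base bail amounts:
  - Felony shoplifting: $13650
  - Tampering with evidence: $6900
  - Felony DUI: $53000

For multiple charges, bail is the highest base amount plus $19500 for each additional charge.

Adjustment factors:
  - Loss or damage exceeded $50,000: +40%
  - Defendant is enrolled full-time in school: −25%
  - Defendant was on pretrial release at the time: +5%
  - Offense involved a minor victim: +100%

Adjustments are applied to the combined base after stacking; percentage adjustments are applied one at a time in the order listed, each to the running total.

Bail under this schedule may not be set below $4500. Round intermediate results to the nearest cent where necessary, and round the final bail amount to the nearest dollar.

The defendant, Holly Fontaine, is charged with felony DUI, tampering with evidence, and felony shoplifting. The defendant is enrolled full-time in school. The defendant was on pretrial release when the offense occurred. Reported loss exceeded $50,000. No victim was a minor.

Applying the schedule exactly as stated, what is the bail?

$101430

Base amounts from the schedule: felony DUI $53000; tampering with evidence $6900; felony shoplifting $13650.
Stacking rule: highest base plus $19500 per additional charge. Highest is felony DUI at $53000; 2 additional charges → +$39000. Combined base = $92000.
Loss or damage exceeded $50,000 (+40%): $92000 × 1.4 = $128800.
Defendant is enrolled full-time in school (−25%): $128800 × 0.75 = $96600.
Defendant was on pretrial release at the time (+5%): $96600 × 1.05 = $101430.
$101430 is at or above the $4500 minimum.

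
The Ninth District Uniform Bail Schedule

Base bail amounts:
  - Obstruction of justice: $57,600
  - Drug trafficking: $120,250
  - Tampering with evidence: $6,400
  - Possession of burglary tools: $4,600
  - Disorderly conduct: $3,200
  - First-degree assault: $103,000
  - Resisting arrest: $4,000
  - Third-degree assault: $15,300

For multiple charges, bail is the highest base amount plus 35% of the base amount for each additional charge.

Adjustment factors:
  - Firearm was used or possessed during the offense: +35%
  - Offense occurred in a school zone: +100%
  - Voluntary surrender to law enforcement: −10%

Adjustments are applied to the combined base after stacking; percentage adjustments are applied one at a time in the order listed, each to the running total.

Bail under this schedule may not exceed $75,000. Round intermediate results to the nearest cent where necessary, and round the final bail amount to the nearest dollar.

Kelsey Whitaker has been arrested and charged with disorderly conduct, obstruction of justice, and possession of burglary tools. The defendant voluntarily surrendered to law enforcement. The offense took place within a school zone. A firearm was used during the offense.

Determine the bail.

Base amounts from the schedule: disorderly conduct $3,200; obstruction of justice $57,600; possession of burglary tools $4,600.
Stacking rule: highest base plus 35% of each additional charge. Highest is obstruction of justice at $57,600. Additional: $3,200 × 35% = $1,120; $4,600 × 35% = $1,610. Combined base = $57,600 + $2,730 = $60,330.
Firearm was used or possessed during the offense (+35%): $60,330 × 1.35 = $81,445.50.
Offense occurred in a school zone (+100%): $81,445.50 × 2 = $162,891.
Voluntary surrender to law enforcement (−10%): $162,891 × 0.9 = $146,601.90.
Result $146,601.90 exceeds the maximum of $75,000; bail is capped at $75,000.

$75,000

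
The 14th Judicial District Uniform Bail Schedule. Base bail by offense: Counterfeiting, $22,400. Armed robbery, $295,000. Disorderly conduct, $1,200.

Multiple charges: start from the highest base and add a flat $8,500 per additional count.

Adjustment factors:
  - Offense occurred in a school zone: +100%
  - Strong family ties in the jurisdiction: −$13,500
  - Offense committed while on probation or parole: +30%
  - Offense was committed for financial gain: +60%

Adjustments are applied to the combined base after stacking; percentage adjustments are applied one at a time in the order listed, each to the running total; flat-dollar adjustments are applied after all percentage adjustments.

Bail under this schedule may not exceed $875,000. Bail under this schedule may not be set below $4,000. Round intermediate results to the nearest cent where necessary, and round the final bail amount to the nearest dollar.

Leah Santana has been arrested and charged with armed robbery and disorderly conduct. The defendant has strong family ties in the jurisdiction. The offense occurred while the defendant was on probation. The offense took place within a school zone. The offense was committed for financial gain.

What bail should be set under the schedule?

$875,000

Base amounts from the schedule: armed robbery $295,000; disorderly conduct $1,200.
Stacking rule: highest base plus $8,500 per additional charge. Highest is armed robbery at $295,000; 1 additional charge → +$8,500. Combined base = $303,500.
Offense occurred in a school zone (+100%): $303,500 × 2 = $607,000.
Offense committed while on probation or parole (+30%): $607,000 × 1.3 = $789,100.
Offense was committed for financial gain (+60%): $789,100 × 1.6 = $1,262,560.
Strong family ties in the jurisdiction (−$13,500 flat): $1,262,560 − $13,500 = $1,249,060.
Result $1,249,060 exceeds the maximum of $875,000; bail is capped at $875,000.
$875,000 is at or above the $4,000 minimum.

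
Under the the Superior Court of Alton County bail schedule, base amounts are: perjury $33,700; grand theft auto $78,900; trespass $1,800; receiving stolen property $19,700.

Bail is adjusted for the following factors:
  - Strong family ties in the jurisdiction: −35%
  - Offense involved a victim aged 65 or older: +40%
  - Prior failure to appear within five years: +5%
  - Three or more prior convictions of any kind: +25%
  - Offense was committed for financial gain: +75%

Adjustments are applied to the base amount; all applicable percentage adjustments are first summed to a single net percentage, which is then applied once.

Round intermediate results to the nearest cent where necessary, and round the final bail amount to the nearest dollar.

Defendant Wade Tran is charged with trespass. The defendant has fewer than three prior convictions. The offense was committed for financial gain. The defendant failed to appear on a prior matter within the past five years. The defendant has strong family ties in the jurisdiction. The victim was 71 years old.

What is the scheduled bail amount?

$3,330

Base amounts from the schedule: trespass $1,800.
Single charge. Combined base = $1,800.
Net percentage adjustment: −35% +40% +5% +75% = +85%. $1,800 × 1.85 = $3,330.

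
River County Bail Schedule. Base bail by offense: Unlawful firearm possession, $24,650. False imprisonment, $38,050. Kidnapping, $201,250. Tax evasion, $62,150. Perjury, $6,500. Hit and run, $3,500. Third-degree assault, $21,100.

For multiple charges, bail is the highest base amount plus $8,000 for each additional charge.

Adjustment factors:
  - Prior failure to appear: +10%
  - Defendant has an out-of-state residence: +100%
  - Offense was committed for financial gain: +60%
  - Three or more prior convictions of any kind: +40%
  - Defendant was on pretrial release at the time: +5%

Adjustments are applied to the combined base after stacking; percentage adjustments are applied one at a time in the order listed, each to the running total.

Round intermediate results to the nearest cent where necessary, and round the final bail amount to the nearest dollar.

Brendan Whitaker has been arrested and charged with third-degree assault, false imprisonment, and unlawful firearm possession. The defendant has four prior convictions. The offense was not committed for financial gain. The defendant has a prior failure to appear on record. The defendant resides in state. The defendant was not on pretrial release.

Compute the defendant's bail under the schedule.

$83,237

Base amounts from the schedule: third-degree assault $21,100; false imprisonment $38,050; unlawful firearm possession $24,650.
Stacking rule: highest base plus $8,000 per additional charge. Highest is false imprisonment at $38,050; 2 additional charges → +$16,000. Combined base = $54,050.
Prior failure to appear (+10%): $54,050 × 1.1 = $59,455.
Three or more prior convictions of any kind (+40%): $59,455 × 1.4 = $83,237.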